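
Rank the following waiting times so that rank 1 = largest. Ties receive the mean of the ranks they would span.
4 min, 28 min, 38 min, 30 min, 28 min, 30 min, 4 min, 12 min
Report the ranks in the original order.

Sorted (descending): 38, 30, 30, 28, 28, 12, 4, 4
The 2 values of 30 occupy positions 2–3 → average rank (2+3)/2 = 2.5.
The 2 values of 28 occupy positions 4–5 → average rank (4+5)/2 = 4.5.
The 2 values of 4 occupy positions 7–8 → average rank (7+8)/2 = 7.5.

7.5, 4.5, 1, 2.5, 4.5, 2.5, 7.5, 6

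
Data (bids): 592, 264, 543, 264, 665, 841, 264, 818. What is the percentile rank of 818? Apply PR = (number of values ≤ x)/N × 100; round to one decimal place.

87.5

N = 8.
Strictly below 818: 6. Equal to 818: 1.
PR = 7/8 × 100 = 87.5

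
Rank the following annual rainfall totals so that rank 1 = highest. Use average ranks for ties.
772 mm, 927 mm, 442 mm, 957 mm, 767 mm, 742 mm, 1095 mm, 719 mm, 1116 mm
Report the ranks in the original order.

Sorted (descending): 1116, 1095, 957, 927, 772, 767, 742, 719, 442
No ties — each value takes its position as its rank.

5, 4, 9, 3, 6, 7, 2, 8, 1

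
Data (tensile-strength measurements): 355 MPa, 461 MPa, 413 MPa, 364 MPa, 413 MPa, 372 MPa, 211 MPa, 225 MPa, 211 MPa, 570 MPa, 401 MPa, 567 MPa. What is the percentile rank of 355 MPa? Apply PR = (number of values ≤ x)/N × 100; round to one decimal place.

N = 12.
Strictly below 355: 3. Equal to 355: 1.
PR = 4/12 × 100 = 33.3

33.3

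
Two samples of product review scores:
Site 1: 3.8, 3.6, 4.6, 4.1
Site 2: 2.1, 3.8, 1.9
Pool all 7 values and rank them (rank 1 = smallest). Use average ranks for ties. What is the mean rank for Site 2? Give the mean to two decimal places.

Sorted (ascending): 1.9, 2.1, 3.6, 3.8, 3.8, 4.1, 4.6
The 2 values of 3.8 occupy positions 4–5 → average rank (4+5)/2 = 4.5.
Site 2 values → pooled ranks: 2.1→2, 3.8→4.5, 1.9→1
Mean rank = (2 + 4.5 + 1) / 3 = 2.50

2.50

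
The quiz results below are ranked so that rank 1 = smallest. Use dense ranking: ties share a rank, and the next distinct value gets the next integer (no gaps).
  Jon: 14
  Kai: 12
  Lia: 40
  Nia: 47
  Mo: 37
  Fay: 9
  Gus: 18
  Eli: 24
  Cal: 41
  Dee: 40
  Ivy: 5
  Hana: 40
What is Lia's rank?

Sorted (ascending): 5, 9, 12, 14, 18, 24, 37, 40, 40, 40, 41, 47
The 3 values of 40 share dense rank 8.
Remaining distinct values take the next consecutive integers.
Lia has value 40 → rank 8.

8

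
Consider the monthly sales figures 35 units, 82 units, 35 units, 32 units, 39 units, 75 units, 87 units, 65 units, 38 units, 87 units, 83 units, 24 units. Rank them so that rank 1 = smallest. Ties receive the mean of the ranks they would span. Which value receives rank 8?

Sorted (ascending): 24, 32, 35, 35, 38, 39, 65, 75, 82, 83, 87, 87
The 2 values of 35 occupy positions 3–4 → average rank (3+4)/2 = 3.5.
The 2 values of 87 occupy positions 11–12 → average rank (11+12)/2 = 11.5.
Rank 8 → value 75.

75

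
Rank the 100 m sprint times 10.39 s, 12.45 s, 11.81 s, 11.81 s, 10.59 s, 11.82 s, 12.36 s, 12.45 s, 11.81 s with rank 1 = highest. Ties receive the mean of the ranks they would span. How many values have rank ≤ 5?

4

Sorted (descending): 12.45, 12.45, 12.36, 11.82, 11.81, 11.81, 11.81, 10.59, 10.39
The 2 values of 12.45 occupy positions 1–2 → average rank (1+2)/2 = 1.5.
The 3 values of 11.81 occupy positions 5–7 → average rank 6.
Ranks ≤ 5: {1.5, 1.5, 3, 4} → 4 values.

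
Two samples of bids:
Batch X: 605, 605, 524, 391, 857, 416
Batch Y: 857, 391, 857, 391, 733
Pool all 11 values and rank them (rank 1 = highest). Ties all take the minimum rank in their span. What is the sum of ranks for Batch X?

Sorted (descending): 857, 857, 857, 733, 605, 605, 524, 416, 391, 391, 391
The 3 values of 857 occupy positions 1–3 → each gets rank 1.
The 2 values of 605 occupy positions 5–6 → each gets rank 5.
The 3 values of 391 occupy positions 9–11 → each gets rank 9.
Batch X values → pooled ranks: 605→5, 605→5, 524→7, 391→9, 857→1, 416→8
Rank sum = 5 + 5 + 7 + 9 + 1 + 8 = 35

35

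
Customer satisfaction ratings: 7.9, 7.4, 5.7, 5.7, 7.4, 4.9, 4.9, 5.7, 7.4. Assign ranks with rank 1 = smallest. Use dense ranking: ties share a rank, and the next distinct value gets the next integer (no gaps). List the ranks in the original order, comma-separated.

4, 3, 2, 2, 3, 1, 1, 2, 3

Sorted (ascending): 4.9, 4.9, 5.7, 5.7, 5.7, 7.4, 7.4, 7.4, 7.9
The 2 values of 4.9 share dense rank 1.
The 3 values of 5.7 share dense rank 2.
The 3 values of 7.4 share dense rank 3.
Remaining distinct values take the next consecutive integers.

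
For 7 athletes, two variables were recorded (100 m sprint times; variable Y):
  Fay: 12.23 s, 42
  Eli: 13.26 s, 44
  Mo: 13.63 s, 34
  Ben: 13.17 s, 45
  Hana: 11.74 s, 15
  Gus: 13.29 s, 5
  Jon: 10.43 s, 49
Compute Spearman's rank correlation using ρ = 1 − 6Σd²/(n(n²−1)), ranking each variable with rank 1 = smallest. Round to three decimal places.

-0.464

Ranks of variable 1: 3, 5, 7, 4, 2, 6, 1
Ranks of variable 2: 4, 5, 3, 6, 2, 1, 7
d = r₁ − r₂: -1, 0, 4, -2, 0, 5, -6
d²: 1, 0, 16, 4, 0, 25, 36; Σd² = 82
ρ = 1 − 6·82/(7·48) = 1 − 492/336 = -0.464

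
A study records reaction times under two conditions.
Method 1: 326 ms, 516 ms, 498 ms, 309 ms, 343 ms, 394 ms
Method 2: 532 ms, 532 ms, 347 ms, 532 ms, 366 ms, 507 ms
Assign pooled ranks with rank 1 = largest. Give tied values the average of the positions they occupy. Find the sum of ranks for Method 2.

Sorted (descending): 532, 532, 532, 516, 507, 498, 394, 366, 347, 343, 326, 309
The 3 values of 532 occupy positions 1–3 → average rank 2.
Method 2 values → pooled ranks: 532→2, 532→2, 347→9, 532→2, 366→8, 507→5
Rank sum = 2 + 2 + 9 + 2 + 8 + 5 = 28

28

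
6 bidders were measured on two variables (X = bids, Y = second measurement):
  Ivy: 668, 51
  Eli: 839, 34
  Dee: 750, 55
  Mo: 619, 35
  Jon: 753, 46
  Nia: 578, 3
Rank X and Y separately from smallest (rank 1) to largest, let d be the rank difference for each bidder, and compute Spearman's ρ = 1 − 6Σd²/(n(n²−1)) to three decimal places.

0.257

Ranks of variable 1: 3, 6, 4, 2, 5, 1
Ranks of variable 2: 5, 2, 6, 3, 4, 1
d = r₁ − r₂: -2, 4, -2, -1, 1, 0
d²: 4, 16, 4, 1, 1, 0; Σd² = 26
ρ = 1 − 6·26/(6·35) = 1 − 156/210 = 0.257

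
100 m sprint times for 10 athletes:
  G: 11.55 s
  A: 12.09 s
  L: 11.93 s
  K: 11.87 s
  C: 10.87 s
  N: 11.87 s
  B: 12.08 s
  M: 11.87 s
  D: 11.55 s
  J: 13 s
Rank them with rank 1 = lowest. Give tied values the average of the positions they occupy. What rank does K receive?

5

Sorted (ascending): 10.87, 11.55, 11.55, 11.87, 11.87, 11.87, 11.93, 12.08, 12.09, 13
The 2 values of 11.55 occupy positions 2–3 → average rank (2+3)/2 = 2.5.
The 3 values of 11.87 occupy positions 4–6 → average rank 5.
K has value 11.87 s → rank 5.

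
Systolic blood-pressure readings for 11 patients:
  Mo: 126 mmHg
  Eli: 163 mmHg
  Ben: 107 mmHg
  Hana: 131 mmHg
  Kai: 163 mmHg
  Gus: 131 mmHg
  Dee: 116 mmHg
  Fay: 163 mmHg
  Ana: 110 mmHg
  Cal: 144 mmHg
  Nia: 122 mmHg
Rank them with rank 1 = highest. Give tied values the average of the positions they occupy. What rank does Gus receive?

Sorted (descending): 163, 163, 163, 144, 131, 131, 126, 122, 116, 110, 107
The 3 values of 163 occupy positions 1–3 → average rank 2.
The 2 values of 131 occupy positions 5–6 → average rank (5+6)/2 = 5.5.
Gus has value 131 mmHg → rank 5.5.

5.5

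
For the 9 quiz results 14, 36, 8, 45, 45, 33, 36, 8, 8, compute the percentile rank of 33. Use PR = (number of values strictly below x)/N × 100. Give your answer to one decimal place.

N = 9.
Strictly below 33: 4. Equal to 33: 1.
PR = 4/9 × 100 = 44.4

44.4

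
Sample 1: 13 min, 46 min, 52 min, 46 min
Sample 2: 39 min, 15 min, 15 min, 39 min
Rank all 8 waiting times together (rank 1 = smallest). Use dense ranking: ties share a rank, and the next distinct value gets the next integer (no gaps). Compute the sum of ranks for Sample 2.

Sorted (ascending): 13, 15, 15, 39, 39, 46, 46, 52
The 2 values of 15 share dense rank 2.
The 2 values of 39 share dense rank 3.
The 2 values of 46 share dense rank 4.
Remaining distinct values take the next consecutive integers.
Sample 2 values → pooled ranks: 39→3, 15→2, 15→2, 39→3
Rank sum = 3 + 2 + 2 + 3 = 10

10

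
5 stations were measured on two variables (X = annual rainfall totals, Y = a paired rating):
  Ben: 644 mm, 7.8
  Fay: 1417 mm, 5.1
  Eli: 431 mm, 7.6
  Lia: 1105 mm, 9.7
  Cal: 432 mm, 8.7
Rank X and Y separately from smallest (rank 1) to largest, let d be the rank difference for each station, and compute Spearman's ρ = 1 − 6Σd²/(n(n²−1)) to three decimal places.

Ranks of variable 1: 3, 5, 1, 4, 2
Ranks of variable 2: 3, 1, 2, 5, 4
d = r₁ − r₂: 0, 4, -1, -1, -2
d²: 0, 16, 1, 1, 4; Σd² = 22
ρ = 1 − 6·22/(5·24) = 1 − 132/120 = -0.100

-0.100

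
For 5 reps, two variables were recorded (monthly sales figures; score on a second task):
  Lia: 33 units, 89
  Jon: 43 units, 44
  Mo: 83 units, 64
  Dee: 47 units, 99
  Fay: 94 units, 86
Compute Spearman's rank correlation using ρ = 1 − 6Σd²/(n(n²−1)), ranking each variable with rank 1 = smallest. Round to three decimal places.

-0.100

Ranks of variable 1: 1, 2, 4, 3, 5
Ranks of variable 2: 4, 1, 2, 5, 3
d = r₁ − r₂: -3, 1, 2, -2, 2
d²: 9, 1, 4, 4, 4; Σd² = 22
ρ = 1 − 6·22/(5·24) = 1 − 132/120 = -0.100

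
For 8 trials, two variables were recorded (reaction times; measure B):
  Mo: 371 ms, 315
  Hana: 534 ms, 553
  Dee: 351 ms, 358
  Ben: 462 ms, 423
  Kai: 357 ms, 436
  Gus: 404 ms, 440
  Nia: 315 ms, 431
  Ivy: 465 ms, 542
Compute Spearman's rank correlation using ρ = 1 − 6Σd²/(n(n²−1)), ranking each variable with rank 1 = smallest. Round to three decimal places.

Ranks of variable 1: 4, 8, 2, 6, 3, 5, 1, 7
Ranks of variable 2: 1, 8, 2, 3, 5, 6, 4, 7
d = r₁ − r₂: 3, 0, 0, 3, -2, -1, -3, 0
d²: 9, 0, 0, 9, 4, 1, 9, 0; Σd² = 32
ρ = 1 − 6·32/(8·63) = 1 − 192/504 = 0.619

0.619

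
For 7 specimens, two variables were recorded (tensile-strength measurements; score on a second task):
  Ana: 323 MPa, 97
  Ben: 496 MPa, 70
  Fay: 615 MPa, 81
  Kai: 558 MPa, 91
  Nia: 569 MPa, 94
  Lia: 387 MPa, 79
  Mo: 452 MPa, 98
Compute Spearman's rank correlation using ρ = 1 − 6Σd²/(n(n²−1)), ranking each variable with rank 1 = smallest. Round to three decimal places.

-0.214

Ranks of variable 1: 1, 4, 7, 5, 6, 2, 3
Ranks of variable 2: 6, 1, 3, 4, 5, 2, 7
d = r₁ − r₂: -5, 3, 4, 1, 1, 0, -4
d²: 25, 9, 16, 1, 1, 0, 16; Σd² = 68
ρ = 1 − 6·68/(7·48) = 1 − 408/336 = -0.214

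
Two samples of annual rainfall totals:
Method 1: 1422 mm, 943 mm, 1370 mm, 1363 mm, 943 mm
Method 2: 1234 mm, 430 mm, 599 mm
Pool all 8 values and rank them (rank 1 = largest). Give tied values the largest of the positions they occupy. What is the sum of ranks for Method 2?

19

Sorted (descending): 1422, 1370, 1363, 1234, 943, 943, 599, 430
The 2 values of 943 occupy positions 5–6 → each gets rank 6.
Method 2 values → pooled ranks: 1234→4, 430→8, 599→7
Rank sum = 4 + 8 + 7 = 19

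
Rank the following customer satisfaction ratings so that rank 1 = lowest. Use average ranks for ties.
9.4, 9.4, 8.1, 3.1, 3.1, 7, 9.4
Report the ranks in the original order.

Sorted (ascending): 3.1, 3.1, 7, 8.1, 9.4, 9.4, 9.4
The 2 values of 3.1 occupy positions 1–2 → average rank (1+2)/2 = 1.5.
The 3 values of 9.4 occupy positions 5–7 → average rank 6.

6, 6, 4, 1.5, 1.5, 3, 6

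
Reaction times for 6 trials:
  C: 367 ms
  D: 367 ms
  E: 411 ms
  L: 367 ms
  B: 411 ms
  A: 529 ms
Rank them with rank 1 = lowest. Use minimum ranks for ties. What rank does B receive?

Sorted (ascending): 367, 367, 367, 411, 411, 529
The 3 values of 367 occupy positions 1–3 → each gets rank 1.
The 2 values of 411 occupy positions 4–5 → each gets rank 4.
B has value 411 ms → rank 4.

4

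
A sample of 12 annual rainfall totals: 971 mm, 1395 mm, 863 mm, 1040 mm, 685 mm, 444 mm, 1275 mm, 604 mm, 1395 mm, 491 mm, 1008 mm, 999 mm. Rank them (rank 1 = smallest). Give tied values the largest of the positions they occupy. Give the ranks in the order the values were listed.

Sorted (ascending): 444, 491, 604, 685, 863, 971, 999, 1008, 1040, 1275, 1395, 1395
The 2 values of 1395 occupy positions 11–12 → each gets rank 12.

6, 12, 5, 9, 4, 1, 10, 3, 12, 2, 8, 7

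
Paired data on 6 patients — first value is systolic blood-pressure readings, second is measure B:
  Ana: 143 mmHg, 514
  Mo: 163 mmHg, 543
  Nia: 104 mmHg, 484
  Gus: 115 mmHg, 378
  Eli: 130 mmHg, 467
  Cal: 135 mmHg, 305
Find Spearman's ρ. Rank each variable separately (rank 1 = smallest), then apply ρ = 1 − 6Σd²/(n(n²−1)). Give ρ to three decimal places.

0.486

Ranks of variable 1: 5, 6, 1, 2, 3, 4
Ranks of variable 2: 5, 6, 4, 2, 3, 1
d = r₁ − r₂: 0, 0, -3, 0, 0, 3
d²: 0, 0, 9, 0, 0, 9; Σd² = 18
ρ = 1 − 6·18/(6·35) = 1 − 108/210 = 0.486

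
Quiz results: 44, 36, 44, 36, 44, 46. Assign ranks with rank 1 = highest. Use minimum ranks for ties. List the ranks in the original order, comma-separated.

2, 5, 2, 5, 2, 1

Sorted (descending): 46, 44, 44, 44, 36, 36
The 3 values of 44 occupy positions 2–4 → each gets rank 2.
The 2 values of 36 occupy positions 5–6 → each gets rank 5.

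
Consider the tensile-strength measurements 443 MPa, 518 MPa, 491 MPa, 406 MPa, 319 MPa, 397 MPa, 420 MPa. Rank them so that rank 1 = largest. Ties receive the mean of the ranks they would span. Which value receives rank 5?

Sorted (descending): 518, 491, 443, 420, 406, 397, 319
No ties — each value takes its position as its rank.
Rank 5 → value 406.

406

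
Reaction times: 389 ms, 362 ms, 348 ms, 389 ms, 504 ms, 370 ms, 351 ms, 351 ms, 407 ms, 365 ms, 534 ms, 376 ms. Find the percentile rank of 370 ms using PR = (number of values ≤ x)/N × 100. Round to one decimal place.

50.0

N = 12.
Strictly below 370: 5. Equal to 370: 1.
PR = 6/12 × 100 = 50.0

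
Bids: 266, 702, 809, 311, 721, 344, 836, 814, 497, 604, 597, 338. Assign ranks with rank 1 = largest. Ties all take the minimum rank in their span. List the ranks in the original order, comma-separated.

12, 5, 3, 11, 4, 9, 1, 2, 8, 6, 7, 10

Sorted (descending): 836, 814, 809, 721, 702, 604, 597, 497, 344, 338, 311, 266
No ties — each value takes its position as its rank.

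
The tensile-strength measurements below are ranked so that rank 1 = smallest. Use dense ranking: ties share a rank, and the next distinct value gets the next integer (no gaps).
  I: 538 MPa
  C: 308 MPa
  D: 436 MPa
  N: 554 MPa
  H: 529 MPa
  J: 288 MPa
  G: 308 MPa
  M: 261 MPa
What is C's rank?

3

Sorted (ascending): 261, 288, 308, 308, 436, 529, 538, 554
The 2 values of 308 share dense rank 3.
Remaining distinct values take the next consecutive integers.
C has value 308 MPa → rank 3.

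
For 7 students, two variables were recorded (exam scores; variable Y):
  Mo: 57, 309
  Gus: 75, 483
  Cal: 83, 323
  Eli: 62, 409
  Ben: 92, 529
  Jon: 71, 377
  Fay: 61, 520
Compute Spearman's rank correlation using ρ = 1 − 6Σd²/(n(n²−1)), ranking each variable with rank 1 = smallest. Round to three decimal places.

Ranks of variable 1: 1, 5, 6, 3, 7, 4, 2
Ranks of variable 2: 1, 5, 2, 4, 7, 3, 6
d = r₁ − r₂: 0, 0, 4, -1, 0, 1, -4
d²: 0, 0, 16, 1, 0, 1, 16; Σd² = 34
ρ = 1 − 6·34/(7·48) = 1 − 204/336 = 0.393

0.393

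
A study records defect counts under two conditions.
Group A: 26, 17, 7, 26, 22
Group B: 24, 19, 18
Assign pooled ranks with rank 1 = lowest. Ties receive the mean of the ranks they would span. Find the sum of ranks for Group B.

13

Sorted (ascending): 7, 17, 18, 19, 22, 24, 26, 26
The 2 values of 26 occupy positions 7–8 → average rank (7+8)/2 = 7.5.
Group B values → pooled ranks: 24→6, 19→4, 18→3
Rank sum = 6 + 4 + 3 = 13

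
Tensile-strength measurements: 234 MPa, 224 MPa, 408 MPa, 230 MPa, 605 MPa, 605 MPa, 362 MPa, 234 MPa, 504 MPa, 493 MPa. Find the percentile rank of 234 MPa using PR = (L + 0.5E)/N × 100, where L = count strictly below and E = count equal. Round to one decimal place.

N = 10.
Strictly below 234: 2. Equal to 234: 2.
PR = (2 + 0.5·2)/10 × 100 = 30.0

30.0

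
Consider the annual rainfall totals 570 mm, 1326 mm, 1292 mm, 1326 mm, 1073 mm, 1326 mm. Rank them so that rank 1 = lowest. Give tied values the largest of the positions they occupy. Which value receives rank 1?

Sorted (ascending): 570, 1073, 1292, 1326, 1326, 1326
The 3 values of 1326 occupy positions 4–6 → each gets rank 6.
Rank 1 → value 570.

570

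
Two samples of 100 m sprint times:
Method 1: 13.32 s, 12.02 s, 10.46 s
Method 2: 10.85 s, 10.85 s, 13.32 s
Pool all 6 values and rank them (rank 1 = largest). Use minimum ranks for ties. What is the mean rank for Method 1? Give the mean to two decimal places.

3.33

Sorted (descending): 13.32, 13.32, 12.02, 10.85, 10.85, 10.46
The 2 values of 13.32 occupy positions 1–2 → each gets rank 1.
The 2 values of 10.85 occupy positions 4–5 → each gets rank 4.
Method 1 values → pooled ranks: 13.32→1, 12.02→3, 10.46→6
Mean rank = (1 + 3 + 6) / 3 = 3.33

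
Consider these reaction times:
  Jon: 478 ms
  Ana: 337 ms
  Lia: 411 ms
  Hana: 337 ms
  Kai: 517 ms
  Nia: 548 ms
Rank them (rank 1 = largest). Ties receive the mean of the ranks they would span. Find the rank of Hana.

5.5

Sorted (descending): 548, 517, 478, 411, 337, 337
The 2 values of 337 occupy positions 5–6 → average rank (5+6)/2 = 5.5.
Hana has value 337 ms → rank 5.5.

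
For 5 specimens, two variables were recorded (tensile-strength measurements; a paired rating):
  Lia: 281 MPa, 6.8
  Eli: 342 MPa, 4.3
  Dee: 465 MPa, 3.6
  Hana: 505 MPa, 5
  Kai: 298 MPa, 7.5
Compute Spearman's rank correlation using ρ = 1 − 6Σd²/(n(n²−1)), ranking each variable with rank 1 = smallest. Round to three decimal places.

Ranks of variable 1: 1, 3, 4, 5, 2
Ranks of variable 2: 4, 2, 1, 3, 5
d = r₁ − r₂: -3, 1, 3, 2, -3
d²: 9, 1, 9, 4, 9; Σd² = 32
ρ = 1 − 6·32/(5·24) = 1 − 192/120 = -0.600

-0.600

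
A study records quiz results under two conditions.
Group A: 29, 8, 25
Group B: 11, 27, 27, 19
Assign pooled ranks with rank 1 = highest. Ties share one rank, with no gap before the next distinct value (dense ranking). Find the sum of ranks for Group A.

Sorted (descending): 29, 27, 27, 25, 19, 11, 8
The 2 values of 27 share dense rank 2.
Remaining distinct values take the next consecutive integers.
Group A values → pooled ranks: 29→1, 8→6, 25→3
Rank sum = 1 + 6 + 3 = 10

10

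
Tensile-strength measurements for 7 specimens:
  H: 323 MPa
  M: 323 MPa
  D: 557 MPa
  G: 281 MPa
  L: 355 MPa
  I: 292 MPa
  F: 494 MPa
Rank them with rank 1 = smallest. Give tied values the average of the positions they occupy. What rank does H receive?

Sorted (ascending): 281, 292, 323, 323, 355, 494, 557
The 2 values of 323 occupy positions 3–4 → average rank (3+4)/2 = 3.5.
H has value 323 MPa → rank 3.5.

3.5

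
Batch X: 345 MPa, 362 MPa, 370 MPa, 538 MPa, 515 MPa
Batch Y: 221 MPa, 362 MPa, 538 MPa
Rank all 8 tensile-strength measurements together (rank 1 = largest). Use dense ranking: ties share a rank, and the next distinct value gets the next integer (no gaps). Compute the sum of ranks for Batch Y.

11

Sorted (descending): 538, 538, 515, 370, 362, 362, 345, 221
The 2 values of 538 share dense rank 1.
The 2 values of 362 share dense rank 4.
Remaining distinct values take the next consecutive integers.
Batch Y values → pooled ranks: 221→6, 362→4, 538→1
Rank sum = 6 + 4 + 1 = 11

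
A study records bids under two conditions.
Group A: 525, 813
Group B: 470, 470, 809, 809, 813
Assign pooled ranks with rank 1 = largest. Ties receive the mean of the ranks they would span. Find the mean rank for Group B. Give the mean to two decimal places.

Sorted (descending): 813, 813, 809, 809, 525, 470, 470
The 2 values of 813 occupy positions 1–2 → average rank (1+2)/2 = 1.5.
The 2 values of 809 occupy positions 3–4 → average rank (3+4)/2 = 3.5.
The 2 values of 470 occupy positions 6–7 → average rank (6+7)/2 = 6.5.
Group B values → pooled ranks: 470→6.5, 470→6.5, 809→3.5, 809→3.5, 813→1.5
Mean rank = (6.5 + 6.5 + 3.5 + 3.5 + 1.5) / 5 = 4.30

4.30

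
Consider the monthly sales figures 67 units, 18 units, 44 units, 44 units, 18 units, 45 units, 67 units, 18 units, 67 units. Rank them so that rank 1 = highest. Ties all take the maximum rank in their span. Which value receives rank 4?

45

Sorted (descending): 67, 67, 67, 45, 44, 44, 18, 18, 18
The 3 values of 67 occupy positions 1–3 → each gets rank 3.
The 2 values of 44 occupy positions 5–6 → each gets rank 6.
The 3 values of 18 occupy positions 7–9 → each gets rank 9.
Rank 4 → value 45.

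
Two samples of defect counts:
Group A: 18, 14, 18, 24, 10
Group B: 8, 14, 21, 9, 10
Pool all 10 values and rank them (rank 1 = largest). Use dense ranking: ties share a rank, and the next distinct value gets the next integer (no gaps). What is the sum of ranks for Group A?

16

Sorted (descending): 24, 21, 18, 18, 14, 14, 10, 10, 9, 8
The 2 values of 18 share dense rank 3.
The 2 values of 14 share dense rank 4.
The 2 values of 10 share dense rank 5.
Remaining distinct values take the next consecutive integers.
Group A values → pooled ranks: 18→3, 14→4, 18→3, 24→1, 10→5
Rank sum = 3 + 4 + 3 + 1 + 5 = 16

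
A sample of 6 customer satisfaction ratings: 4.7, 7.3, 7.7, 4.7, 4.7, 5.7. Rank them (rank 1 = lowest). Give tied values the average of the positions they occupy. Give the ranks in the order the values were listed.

Sorted (ascending): 4.7, 4.7, 4.7, 5.7, 7.3, 7.7
The 3 values of 4.7 occupy positions 1–3 → average rank 2.

2, 5, 6, 2, 2, 4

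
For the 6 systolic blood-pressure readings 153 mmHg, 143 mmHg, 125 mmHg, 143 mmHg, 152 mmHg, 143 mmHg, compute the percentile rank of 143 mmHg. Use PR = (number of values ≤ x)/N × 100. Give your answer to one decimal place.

66.7

N = 6.
Strictly below 143: 1. Equal to 143: 3.
PR = 4/6 × 100 = 66.7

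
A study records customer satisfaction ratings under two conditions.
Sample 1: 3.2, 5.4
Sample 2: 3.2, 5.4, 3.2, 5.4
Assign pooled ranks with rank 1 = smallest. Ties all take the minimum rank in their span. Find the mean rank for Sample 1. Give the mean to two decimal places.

Sorted (ascending): 3.2, 3.2, 3.2, 5.4, 5.4, 5.4
The 3 values of 3.2 occupy positions 1–3 → each gets rank 1.
The 3 values of 5.4 occupy positions 4–6 → each gets rank 4.
Sample 1 values → pooled ranks: 3.2→1, 5.4→4
Mean rank = (1 + 4) / 2 = 2.50

2.50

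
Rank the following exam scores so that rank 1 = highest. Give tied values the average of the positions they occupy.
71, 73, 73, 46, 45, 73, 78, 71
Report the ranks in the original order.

Sorted (descending): 78, 73, 73, 73, 71, 71, 46, 45
The 3 values of 73 occupy positions 2–4 → average rank 3.
The 2 values of 71 occupy positions 5–6 → average rank (5+6)/2 = 5.5.

5.5, 3, 3, 7, 8, 3, 1, 5.5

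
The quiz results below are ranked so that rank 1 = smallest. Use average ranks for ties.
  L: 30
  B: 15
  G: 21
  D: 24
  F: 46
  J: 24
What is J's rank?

3.5

Sorted (ascending): 15, 21, 24, 24, 30, 46
The 2 values of 24 occupy positions 3–4 → average rank (3+4)/2 = 3.5.
J has value 24 → rank 3.5.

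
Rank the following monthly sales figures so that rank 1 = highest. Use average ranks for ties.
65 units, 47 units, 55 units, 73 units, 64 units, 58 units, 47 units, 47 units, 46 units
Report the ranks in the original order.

2, 7, 5, 1, 3, 4, 7, 7, 9

Sorted (descending): 73, 65, 64, 58, 55, 47, 47, 47, 46
The 3 values of 47 occupy positions 6–8 → average rank 7.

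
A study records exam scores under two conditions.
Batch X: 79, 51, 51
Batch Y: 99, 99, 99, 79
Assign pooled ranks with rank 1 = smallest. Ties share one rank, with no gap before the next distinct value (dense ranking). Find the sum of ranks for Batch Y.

11

Sorted (ascending): 51, 51, 79, 79, 99, 99, 99
The 2 values of 51 share dense rank 1.
The 2 values of 79 share dense rank 2.
The 3 values of 99 share dense rank 3.
Batch Y values → pooled ranks: 99→3, 99→3, 99→3, 79→2
Rank sum = 3 + 3 + 3 + 2 = 11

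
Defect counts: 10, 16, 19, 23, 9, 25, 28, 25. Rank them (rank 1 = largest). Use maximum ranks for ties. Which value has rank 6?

Sorted (descending): 28, 25, 25, 23, 19, 16, 10, 9
The 2 values of 25 occupy positions 2–3 → each gets rank 3.
Rank 6 → value 16.

16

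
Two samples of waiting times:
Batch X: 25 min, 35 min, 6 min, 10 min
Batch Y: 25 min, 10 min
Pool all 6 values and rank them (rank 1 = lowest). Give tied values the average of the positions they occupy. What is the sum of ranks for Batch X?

14

Sorted (ascending): 6, 10, 10, 25, 25, 35
The 2 values of 10 occupy positions 2–3 → average rank (2+3)/2 = 2.5.
The 2 values of 25 occupy positions 4–5 → average rank (4+5)/2 = 4.5.
Batch X values → pooled ranks: 25→4.5, 35→6, 6→1, 10→2.5
Rank sum = 4.5 + 6 + 1 + 2.5 = 14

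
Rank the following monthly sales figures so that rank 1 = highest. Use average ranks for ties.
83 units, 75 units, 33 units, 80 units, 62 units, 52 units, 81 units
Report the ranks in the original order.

1, 4, 7, 3, 5, 6, 2

Sorted (descending): 83, 81, 80, 75, 62, 52, 33
No ties — each value takes its position as its rank.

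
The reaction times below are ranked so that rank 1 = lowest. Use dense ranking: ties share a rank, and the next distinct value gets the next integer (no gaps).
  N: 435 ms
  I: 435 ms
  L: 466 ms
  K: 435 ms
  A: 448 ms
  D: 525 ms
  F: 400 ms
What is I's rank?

Sorted (ascending): 400, 435, 435, 435, 448, 466, 525
The 3 values of 435 share dense rank 2.
Remaining distinct values take the next consecutive integers.
I has value 435 ms → rank 2.

2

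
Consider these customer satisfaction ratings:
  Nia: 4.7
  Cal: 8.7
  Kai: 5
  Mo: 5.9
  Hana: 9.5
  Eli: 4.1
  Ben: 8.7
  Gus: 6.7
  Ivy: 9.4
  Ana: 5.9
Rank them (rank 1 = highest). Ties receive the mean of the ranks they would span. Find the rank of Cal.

3.5

Sorted (descending): 9.5, 9.4, 8.7, 8.7, 6.7, 5.9, 5.9, 5, 4.7, 4.1
The 2 values of 8.7 occupy positions 3–4 → average rank (3+4)/2 = 3.5.
The 2 values of 5.9 occupy positions 6–7 → average rank (6+7)/2 = 6.5.
Cal has value 8.7 → rank 3.5.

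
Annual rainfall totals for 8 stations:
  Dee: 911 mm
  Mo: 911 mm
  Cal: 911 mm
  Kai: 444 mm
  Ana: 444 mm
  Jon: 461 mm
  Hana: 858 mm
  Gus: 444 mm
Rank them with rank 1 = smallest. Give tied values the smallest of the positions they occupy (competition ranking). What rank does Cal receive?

Sorted (ascending): 444, 444, 444, 461, 858, 911, 911, 911
The 3 values of 444 occupy positions 1–3 → each gets rank 1.
The 3 values of 911 occupy positions 6–8 → each gets rank 6.
Cal has value 911 mm → rank 6.

6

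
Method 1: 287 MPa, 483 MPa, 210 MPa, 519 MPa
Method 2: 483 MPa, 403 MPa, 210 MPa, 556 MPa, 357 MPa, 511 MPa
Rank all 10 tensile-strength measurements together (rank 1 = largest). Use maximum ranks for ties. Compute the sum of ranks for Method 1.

25

Sorted (descending): 556, 519, 511, 483, 483, 403, 357, 287, 210, 210
The 2 values of 483 occupy positions 4–5 → each gets rank 5.
The 2 values of 210 occupy positions 9–10 → each gets rank 10.
Method 1 values → pooled ranks: 287→8, 483→5, 210→10, 519→2
Rank sum = 8 + 5 + 10 + 2 = 25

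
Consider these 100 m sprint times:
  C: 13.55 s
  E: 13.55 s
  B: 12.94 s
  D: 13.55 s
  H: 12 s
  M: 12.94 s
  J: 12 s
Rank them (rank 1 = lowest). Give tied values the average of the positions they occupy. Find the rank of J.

1.5

Sorted (ascending): 12, 12, 12.94, 12.94, 13.55, 13.55, 13.55
The 2 values of 12 occupy positions 1–2 → average rank (1+2)/2 = 1.5.
The 2 values of 12.94 occupy positions 3–4 → average rank (3+4)/2 = 3.5.
The 3 values of 13.55 occupy positions 5–7 → average rank 6.
J has value 12 s → rank 1.5.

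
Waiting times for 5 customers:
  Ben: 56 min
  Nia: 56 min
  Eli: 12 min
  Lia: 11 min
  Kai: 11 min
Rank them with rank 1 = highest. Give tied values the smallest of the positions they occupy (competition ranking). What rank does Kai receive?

Sorted (descending): 56, 56, 12, 11, 11
The 2 values of 56 occupy positions 1–2 → each gets rank 1.
The 2 values of 11 occupy positions 4–5 → each gets rank 4.
Kai has value 11 min → rank 4.

4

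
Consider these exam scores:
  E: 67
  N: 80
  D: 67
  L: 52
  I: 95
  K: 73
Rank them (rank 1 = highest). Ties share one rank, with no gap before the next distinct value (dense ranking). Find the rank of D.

4

Sorted (descending): 95, 80, 73, 67, 67, 52
The 2 values of 67 share dense rank 4.
Remaining distinct values take the next consecutive integers.
D has value 67 → rank 4.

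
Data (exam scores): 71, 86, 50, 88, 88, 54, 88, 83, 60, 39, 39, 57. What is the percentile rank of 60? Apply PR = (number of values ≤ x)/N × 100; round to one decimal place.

50.0

N = 12.
Strictly below 60: 5. Equal to 60: 1.
PR = 6/12 × 100 = 50.0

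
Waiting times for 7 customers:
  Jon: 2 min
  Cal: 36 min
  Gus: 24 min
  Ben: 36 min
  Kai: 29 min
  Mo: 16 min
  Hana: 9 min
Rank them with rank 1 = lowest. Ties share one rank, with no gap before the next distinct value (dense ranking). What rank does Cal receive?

Sorted (ascending): 2, 9, 16, 24, 29, 36, 36
The 2 values of 36 share dense rank 6.
Remaining distinct values take the next consecutive integers.
Cal has value 36 min → rank 6.

6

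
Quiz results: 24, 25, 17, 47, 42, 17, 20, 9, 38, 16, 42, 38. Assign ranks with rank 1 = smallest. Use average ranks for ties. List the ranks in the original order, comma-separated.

Sorted (ascending): 9, 16, 17, 17, 20, 24, 25, 38, 38, 42, 42, 47
The 2 values of 17 occupy positions 3–4 → average rank (3+4)/2 = 3.5.
The 2 values of 38 occupy positions 8–9 → average rank (8+9)/2 = 8.5.
The 2 values of 42 occupy positions 10–11 → average rank (10+11)/2 = 10.5.

6, 7, 3.5, 12, 10.5, 3.5, 5, 1, 8.5, 2, 10.5, 8.5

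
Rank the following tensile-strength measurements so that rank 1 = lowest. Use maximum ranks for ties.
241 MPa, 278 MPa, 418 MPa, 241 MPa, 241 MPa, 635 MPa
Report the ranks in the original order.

3, 4, 5, 3, 3, 6

Sorted (ascending): 241, 241, 241, 278, 418, 635
The 3 values of 241 occupy positions 1–3 → each gets rank 3.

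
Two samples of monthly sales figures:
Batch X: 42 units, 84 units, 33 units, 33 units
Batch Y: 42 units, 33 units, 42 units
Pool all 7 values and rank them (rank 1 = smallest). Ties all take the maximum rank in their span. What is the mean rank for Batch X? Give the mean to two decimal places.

4.75

Sorted (ascending): 33, 33, 33, 42, 42, 42, 84
The 3 values of 33 occupy positions 1–3 → each gets rank 3.
The 3 values of 42 occupy positions 4–6 → each gets rank 6.
Batch X values → pooled ranks: 42→6, 84→7, 33→3, 33→3
Mean rank = (6 + 7 + 3 + 3) / 4 = 4.75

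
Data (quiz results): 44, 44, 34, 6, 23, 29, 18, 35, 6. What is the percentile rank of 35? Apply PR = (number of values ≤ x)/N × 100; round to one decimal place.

N = 9.
Strictly below 35: 6. Equal to 35: 1.
PR = 7/9 × 100 = 77.8

77.8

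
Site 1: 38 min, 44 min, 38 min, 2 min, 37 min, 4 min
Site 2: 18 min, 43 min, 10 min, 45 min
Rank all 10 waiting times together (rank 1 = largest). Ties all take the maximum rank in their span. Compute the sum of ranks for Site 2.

19

Sorted (descending): 45, 44, 43, 38, 38, 37, 18, 10, 4, 2
The 2 values of 38 occupy positions 4–5 → each gets rank 5.
Site 2 values → pooled ranks: 18→7, 43→3, 10→8, 45→1
Rank sum = 7 + 3 + 8 + 1 = 19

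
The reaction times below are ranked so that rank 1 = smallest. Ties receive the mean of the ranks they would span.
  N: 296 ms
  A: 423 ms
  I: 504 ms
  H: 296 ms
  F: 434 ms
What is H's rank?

1.5

Sorted (ascending): 296, 296, 423, 434, 504
The 2 values of 296 occupy positions 1–2 → average rank (1+2)/2 = 1.5.
H has value 296 ms → rank 1.5.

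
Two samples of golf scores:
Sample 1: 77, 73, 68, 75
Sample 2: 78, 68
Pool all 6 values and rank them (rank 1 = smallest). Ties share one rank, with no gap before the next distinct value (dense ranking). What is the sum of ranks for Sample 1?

10

Sorted (ascending): 68, 68, 73, 75, 77, 78
The 2 values of 68 share dense rank 1.
Remaining distinct values take the next consecutive integers.
Sample 1 values → pooled ranks: 77→4, 73→2, 68→1, 75→3
Rank sum = 4 + 2 + 1 + 3 = 10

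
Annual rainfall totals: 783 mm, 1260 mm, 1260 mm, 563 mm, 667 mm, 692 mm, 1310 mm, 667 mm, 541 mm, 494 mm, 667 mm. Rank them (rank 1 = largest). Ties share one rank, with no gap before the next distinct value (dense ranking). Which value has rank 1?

Sorted (descending): 1310, 1260, 1260, 783, 692, 667, 667, 667, 563, 541, 494
The 2 values of 1260 share dense rank 2.
The 3 values of 667 share dense rank 5.
Remaining distinct values take the next consecutive integers.
Rank 1 → value 1310.

1310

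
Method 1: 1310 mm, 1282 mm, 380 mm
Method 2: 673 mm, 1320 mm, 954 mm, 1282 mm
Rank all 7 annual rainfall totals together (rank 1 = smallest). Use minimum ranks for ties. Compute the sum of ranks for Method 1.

Sorted (ascending): 380, 673, 954, 1282, 1282, 1310, 1320
The 2 values of 1282 occupy positions 4–5 → each gets rank 4.
Method 1 values → pooled ranks: 1310→6, 1282→4, 380→1
Rank sum = 6 + 4 + 1 = 11

11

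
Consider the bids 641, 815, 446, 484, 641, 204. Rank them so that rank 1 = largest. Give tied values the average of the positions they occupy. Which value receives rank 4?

Sorted (descending): 815, 641, 641, 484, 446, 204
The 2 values of 641 occupy positions 2–3 → average rank (2+3)/2 = 2.5.
Rank 4 → value 484.

484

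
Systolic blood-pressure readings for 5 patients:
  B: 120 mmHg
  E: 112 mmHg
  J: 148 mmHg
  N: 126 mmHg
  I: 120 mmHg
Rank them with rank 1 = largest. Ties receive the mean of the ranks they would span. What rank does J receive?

Sorted (descending): 148, 126, 120, 120, 112
The 2 values of 120 occupy positions 3–4 → average rank (3+4)/2 = 3.5.
J has value 148 mmHg → rank 1.

1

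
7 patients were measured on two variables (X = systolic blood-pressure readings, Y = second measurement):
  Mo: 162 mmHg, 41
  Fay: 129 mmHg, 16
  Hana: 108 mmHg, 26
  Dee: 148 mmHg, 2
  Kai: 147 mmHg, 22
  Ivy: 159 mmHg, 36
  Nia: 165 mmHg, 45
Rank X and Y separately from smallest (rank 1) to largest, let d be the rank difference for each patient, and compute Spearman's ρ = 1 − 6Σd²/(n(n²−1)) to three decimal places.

0.679

Ranks of variable 1: 6, 2, 1, 4, 3, 5, 7
Ranks of variable 2: 6, 2, 4, 1, 3, 5, 7
d = r₁ − r₂: 0, 0, -3, 3, 0, 0, 0
d²: 0, 0, 9, 9, 0, 0, 0; Σd² = 18
ρ = 1 − 6·18/(7·48) = 1 − 108/336 = 0.679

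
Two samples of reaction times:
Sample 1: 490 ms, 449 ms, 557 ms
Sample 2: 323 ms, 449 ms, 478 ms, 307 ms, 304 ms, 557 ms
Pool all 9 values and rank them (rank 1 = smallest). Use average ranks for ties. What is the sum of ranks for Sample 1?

Sorted (ascending): 304, 307, 323, 449, 449, 478, 490, 557, 557
The 2 values of 449 occupy positions 4–5 → average rank (4+5)/2 = 4.5.
The 2 values of 557 occupy positions 8–9 → average rank (8+9)/2 = 8.5.
Sample 1 values → pooled ranks: 490→7, 449→4.5, 557→8.5
Rank sum = 7 + 4.5 + 8.5 = 20

20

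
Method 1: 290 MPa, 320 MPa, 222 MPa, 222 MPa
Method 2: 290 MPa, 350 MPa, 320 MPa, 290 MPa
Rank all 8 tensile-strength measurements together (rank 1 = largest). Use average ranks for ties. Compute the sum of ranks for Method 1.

22.5

Sorted (descending): 350, 320, 320, 290, 290, 290, 222, 222
The 2 values of 320 occupy positions 2–3 → average rank (2+3)/2 = 2.5.
The 3 values of 290 occupy positions 4–6 → average rank 5.
The 2 values of 222 occupy positions 7–8 → average rank (7+8)/2 = 7.5.
Method 1 values → pooled ranks: 290→5, 320→2.5, 222→7.5, 222→7.5
Rank sum = 5 + 2.5 + 7.5 + 7.5 = 22.5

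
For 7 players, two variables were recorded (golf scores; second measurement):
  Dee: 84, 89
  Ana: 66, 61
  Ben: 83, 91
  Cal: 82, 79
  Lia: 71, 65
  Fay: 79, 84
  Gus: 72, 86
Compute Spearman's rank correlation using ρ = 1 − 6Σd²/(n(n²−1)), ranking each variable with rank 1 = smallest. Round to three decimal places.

Ranks of variable 1: 7, 1, 6, 5, 2, 4, 3
Ranks of variable 2: 6, 1, 7, 3, 2, 4, 5
d = r₁ − r₂: 1, 0, -1, 2, 0, 0, -2
d²: 1, 0, 1, 4, 0, 0, 4; Σd² = 10
ρ = 1 − 6·10/(7·48) = 1 − 60/336 = 0.821

0.821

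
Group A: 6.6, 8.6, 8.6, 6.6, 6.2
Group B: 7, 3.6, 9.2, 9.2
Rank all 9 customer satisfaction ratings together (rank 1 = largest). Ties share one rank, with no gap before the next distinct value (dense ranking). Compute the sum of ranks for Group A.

17

Sorted (descending): 9.2, 9.2, 8.6, 8.6, 7, 6.6, 6.6, 6.2, 3.6
The 2 values of 9.2 share dense rank 1.
The 2 values of 8.6 share dense rank 2.
The 2 values of 6.6 share dense rank 4.
Remaining distinct values take the next consecutive integers.
Group A values → pooled ranks: 6.6→4, 8.6→2, 8.6→2, 6.6→4, 6.2→5
Rank sum = 4 + 2 + 2 + 4 + 5 = 17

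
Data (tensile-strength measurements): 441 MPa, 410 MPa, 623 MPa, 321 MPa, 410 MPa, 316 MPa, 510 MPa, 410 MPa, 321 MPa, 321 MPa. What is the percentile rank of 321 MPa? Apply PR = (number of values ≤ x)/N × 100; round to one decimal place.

40.0

N = 10.
Strictly below 321: 1. Equal to 321: 3.
PR = 4/10 × 100 = 40.0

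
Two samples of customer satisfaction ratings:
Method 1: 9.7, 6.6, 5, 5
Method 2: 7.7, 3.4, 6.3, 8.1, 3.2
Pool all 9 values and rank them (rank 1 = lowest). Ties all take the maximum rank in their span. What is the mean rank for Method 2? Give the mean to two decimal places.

4.60

Sorted (ascending): 3.2, 3.4, 5, 5, 6.3, 6.6, 7.7, 8.1, 9.7
The 2 values of 5 occupy positions 3–4 → each gets rank 4.
Method 2 values → pooled ranks: 7.7→7, 3.4→2, 6.3→5, 8.1→8, 3.2→1
Mean rank = (7 + 2 + 5 + 8 + 1) / 5 = 4.60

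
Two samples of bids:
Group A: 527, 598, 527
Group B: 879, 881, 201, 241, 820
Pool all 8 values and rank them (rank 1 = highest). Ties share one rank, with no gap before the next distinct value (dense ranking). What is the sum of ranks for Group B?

Sorted (descending): 881, 879, 820, 598, 527, 527, 241, 201
The 2 values of 527 share dense rank 5.
Remaining distinct values take the next consecutive integers.
Group B values → pooled ranks: 879→2, 881→1, 201→7, 241→6, 820→3
Rank sum = 2 + 1 + 7 + 6 + 3 = 19

19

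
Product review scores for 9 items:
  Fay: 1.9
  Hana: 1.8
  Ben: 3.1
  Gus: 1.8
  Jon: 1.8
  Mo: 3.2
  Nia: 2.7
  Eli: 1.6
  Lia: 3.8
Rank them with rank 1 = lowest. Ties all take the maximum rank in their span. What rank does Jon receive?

4

Sorted (ascending): 1.6, 1.8, 1.8, 1.8, 1.9, 2.7, 3.1, 3.2, 3.8
The 3 values of 1.8 occupy positions 2–4 → each gets rank 4.
Jon has value 1.8 → rank 4.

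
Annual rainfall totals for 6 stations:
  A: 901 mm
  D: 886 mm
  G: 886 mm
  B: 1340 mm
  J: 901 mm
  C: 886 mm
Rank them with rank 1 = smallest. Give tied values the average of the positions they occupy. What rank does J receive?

4.5

Sorted (ascending): 886, 886, 886, 901, 901, 1340
The 3 values of 886 occupy positions 1–3 → average rank 2.
The 2 values of 901 occupy positions 4–5 → average rank (4+5)/2 = 4.5.
J has value 901 mm → rank 4.5.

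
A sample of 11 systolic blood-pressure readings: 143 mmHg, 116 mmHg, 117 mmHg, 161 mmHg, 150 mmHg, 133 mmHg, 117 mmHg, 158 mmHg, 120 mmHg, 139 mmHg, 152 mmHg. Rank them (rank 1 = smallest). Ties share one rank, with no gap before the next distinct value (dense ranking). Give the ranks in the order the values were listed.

6, 1, 2, 10, 7, 4, 2, 9, 3, 5, 8

Sorted (ascending): 116, 117, 117, 120, 133, 139, 143, 150, 152, 158, 161
The 2 values of 117 share dense rank 2.
Remaining distinct values take the next consecutive integers.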